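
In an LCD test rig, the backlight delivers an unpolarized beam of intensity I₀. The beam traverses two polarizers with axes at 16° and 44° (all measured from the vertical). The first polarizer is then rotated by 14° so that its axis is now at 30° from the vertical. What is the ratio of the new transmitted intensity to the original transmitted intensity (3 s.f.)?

Before rotation:
Unpolarized light through the first polarizer → I₁ = ½ I₀, now polarized at 16°.
I₂ = I₁ cos²(44° − 16°) = 0.5 I₀ · cos²(28°) = 0.3898 I₀.
After rotation:
Unpolarized light through the first polarizer → I₁ = ½ I₀, now polarized at 30°.
I₂ = I₁ cos²(44° − 30°) = 0.5 I₀ · cos²(14°) = 0.4707 I₀.
Ratio = 0.4707 / 0.3898 = 1.208.

I_new/I_old ≈ 1.21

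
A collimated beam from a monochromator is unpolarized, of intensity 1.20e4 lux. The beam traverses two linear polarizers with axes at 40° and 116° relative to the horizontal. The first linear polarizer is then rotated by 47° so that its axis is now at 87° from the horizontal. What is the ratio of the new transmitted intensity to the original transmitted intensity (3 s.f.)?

Before rotation:
Unpolarized light through the first polarizer → I₁ = ½ I₀, now polarized at 40°.
I₂ = I₁ cos²(116° − 40°) = 0.5 I₀ · cos²(76°) = 0.02926 I₀.
After rotation:
Unpolarized light through the first polarizer → I₁ = ½ I₀, now polarized at 87°.
I₂ = I₁ cos²(116° − 87°) = 0.5 I₀ · cos²(29°) = 0.3825 I₀.
Ratio = 0.3825 / 0.02926 = 13.07.

I_new/I_old ≈ 13.1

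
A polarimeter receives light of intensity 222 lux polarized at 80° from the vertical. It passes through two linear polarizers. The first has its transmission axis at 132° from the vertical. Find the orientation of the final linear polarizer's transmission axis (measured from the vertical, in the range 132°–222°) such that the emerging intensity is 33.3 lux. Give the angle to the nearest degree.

θ ≈ 183°

By Malus's law, I₁ = I₀ cos²(132° − 80°) = I₀ cos²(52°) = 0.379 I₀.
Target fraction: 33.3 / 222 lux = 0.15 of I₀.
Need I₂/I₀ = 0.15, so cos²(θ − 132°) = 0.15 / 0.379 = 0.3957.
θ − 132° = arccos(√0.3957) = 51.0°, giving θ ≈ 132 + 51.0 = 183.0°.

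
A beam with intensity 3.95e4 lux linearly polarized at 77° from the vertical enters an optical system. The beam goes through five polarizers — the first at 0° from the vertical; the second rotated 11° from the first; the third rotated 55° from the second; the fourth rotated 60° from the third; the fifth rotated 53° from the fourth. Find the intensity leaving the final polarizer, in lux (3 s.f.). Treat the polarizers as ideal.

I ≈ 57.4 lux

I₁ = 3.95e4 lux · cos²(77°) = 1999 lux.
I₂ = I₁ · cos²(11°) = 1999 · 0.9636 = 1926 lux.
I₃ = I₂ · cos²(55°) = 1926 · 0.329 = 633.6 lux.
I₄ = I₃ · cos²(60°) = 633.6 · 0.25 = 158.4 lux.
I₅ = I₄ · cos²(53°) = 158.4 · 0.3622 = 57.37 lux.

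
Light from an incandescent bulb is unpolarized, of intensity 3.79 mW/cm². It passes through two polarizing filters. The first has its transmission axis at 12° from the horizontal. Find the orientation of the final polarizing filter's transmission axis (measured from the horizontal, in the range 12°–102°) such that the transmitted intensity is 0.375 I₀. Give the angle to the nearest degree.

θ ≈ 42°

Unpolarized light through the first polarizer → I₁ = ½ I₀, now polarized at 12°.
Need I₂/I₀ = 0.375, so cos²(θ − 12°) = 0.375 / 0.5 = 0.75.
θ − 12° = arccos(√0.75) = 30.0°, giving θ ≈ 12 + 30.0 = 42.0°.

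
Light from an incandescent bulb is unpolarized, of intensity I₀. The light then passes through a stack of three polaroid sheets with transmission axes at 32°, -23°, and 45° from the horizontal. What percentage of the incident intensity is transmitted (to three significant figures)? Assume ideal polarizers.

≈ 2.31%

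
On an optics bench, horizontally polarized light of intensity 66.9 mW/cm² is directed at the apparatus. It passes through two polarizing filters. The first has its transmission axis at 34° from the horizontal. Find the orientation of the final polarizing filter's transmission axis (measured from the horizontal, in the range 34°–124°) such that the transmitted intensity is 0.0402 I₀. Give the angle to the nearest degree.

θ ≈ 110°

I₁ = I₀ cos²(34° − 0°) = I₀ cos²(34°) = 0.6873 I₀.
Need I₂/I₀ = 0.0402, so cos²(θ − 34°) = 0.0402 / 0.6873 = 0.05849.
θ − 34° = arccos(√0.05849) = 76.0°, giving θ ≈ 34 + 76.0 = 110.0°.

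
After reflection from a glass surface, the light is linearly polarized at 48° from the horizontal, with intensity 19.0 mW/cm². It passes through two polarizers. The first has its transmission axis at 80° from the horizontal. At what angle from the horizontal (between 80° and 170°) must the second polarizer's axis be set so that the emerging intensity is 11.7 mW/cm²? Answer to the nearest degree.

θ ≈ 102°

I₁ = I₀ cos²(80° − 48°) = I₀ cos²(32°) = 0.7192 I₀.
Target fraction: 11.7 / 19.0 mW/cm² = 0.6158 of I₀.
Need I₂/I₀ = 0.6158, so cos²(θ − 80°) = 0.6158 / 0.7192 = 0.8562.
θ − 80° = arccos(√0.8562) = 22.3°, giving θ ≈ 80 + 22.3 = 102.3°.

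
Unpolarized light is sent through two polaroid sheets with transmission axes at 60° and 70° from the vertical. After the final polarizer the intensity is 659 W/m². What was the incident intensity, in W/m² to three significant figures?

Unpolarized light through the first polarizer → I₁ = ½ I₀, now polarized at 60°.
I₂ = I₁ cos²(70° − 60°) = 0.5 I₀ · cos²(10°) = 0.4849 I₀.
So 659 W/m² = 0.4849 I₀, giving I₀ = 659/0.4849 = 1359 W/m².

I₀ ≈ 1360 W/m²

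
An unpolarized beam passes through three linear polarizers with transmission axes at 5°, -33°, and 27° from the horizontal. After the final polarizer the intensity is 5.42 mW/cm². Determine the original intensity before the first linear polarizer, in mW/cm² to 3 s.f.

Unpolarized light through the first polarizer → I₁ = ½ I₀, now polarized at 5°.
I₂ = I₁ cos²(-33° − 5°) = 0.5 I₀ · cos²(38°) = 0.3105 I₀.
I₃ = I₂ cos²(27° + 33°) = 0.3105 I₀ · cos²(60°) = 0.07762 I₀.
So 5.42 mW/cm² = 0.07762 I₀, giving I₀ = 5.42/0.07762 = 69.83 mW/cm².

I₀ ≈ 69.8 mW/cm²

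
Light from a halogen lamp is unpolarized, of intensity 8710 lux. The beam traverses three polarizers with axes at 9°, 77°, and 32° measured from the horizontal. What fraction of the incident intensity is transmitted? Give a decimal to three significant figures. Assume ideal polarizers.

I/I₀ ≈ 0.0351

Unpolarized light through the first polarizer → I₁ = 8710 lux/2 = 4355 lux, polarized at 9°.
I₂ = I₁ · cos²(68°) = 4355 · 0.1403 = 611.1 lux.
I₃ = I₂ · cos²(45°) = 611.1 · 0.5 = 305.6 lux.
Transmitted fraction = 0.03508.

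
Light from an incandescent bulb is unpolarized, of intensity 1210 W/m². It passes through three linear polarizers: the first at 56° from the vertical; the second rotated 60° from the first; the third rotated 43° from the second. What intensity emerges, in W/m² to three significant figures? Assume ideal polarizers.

Unpolarized light through the first polarizer → I₁ = 1210 W/m²/2 = 605 W/m², polarized at 56°.
I₂ = I₁ · cos²(60°) = 605 · 0.25 = 151.3 W/m².
I₃ = I₂ · cos²(43°) = 151.3 · 0.5349 = 80.9 W/m².

I ≈ 80.9 W/m²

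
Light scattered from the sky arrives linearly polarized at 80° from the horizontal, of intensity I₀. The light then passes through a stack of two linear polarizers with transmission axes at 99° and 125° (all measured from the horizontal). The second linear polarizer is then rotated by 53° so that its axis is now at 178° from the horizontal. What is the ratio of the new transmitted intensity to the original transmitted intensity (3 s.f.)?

I_new/I_old ≈ 0.0451

Before rotation:
I₁ = I₀ cos²(99° − 80°) = I₀ cos²(19°) = 0.894 I₀.
I₂ = I₁ cos²(125° − 99°) = 0.894 I₀ · cos²(26°) = 0.7222 I₀.
After rotation:
I₁ = I₀ cos²(99° − 80°) = I₀ cos²(19°) = 0.894 I₀.
I₂ = I₁ cos²(178° − 99°) = 0.894 I₀ · cos²(79°) = 0.03255 I₀.
Ratio = 0.03255 / 0.7222 = 0.04507.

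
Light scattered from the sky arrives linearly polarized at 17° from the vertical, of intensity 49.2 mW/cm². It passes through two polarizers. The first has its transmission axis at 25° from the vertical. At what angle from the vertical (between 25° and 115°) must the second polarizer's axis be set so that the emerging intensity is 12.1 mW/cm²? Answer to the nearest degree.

θ ≈ 85°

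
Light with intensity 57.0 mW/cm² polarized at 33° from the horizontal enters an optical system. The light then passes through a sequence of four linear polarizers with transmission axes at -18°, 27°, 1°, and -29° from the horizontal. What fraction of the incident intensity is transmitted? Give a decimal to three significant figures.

I/I₀ ≈ 0.120

I₁ = 57.0 mW/cm² · cos²(51°) = 22.57 mW/cm².
I₂ = I₁ · cos²(45°) = 22.57 · 0.5 = 11.29 mW/cm².
I₃ = I₂ · cos²(26°) = 11.29 · 0.8078 = 9.118 mW/cm².
I₄ = I₃ · cos²(30°) = 9.118 · 0.75 = 6.839 mW/cm².
Transmitted fraction = 0.12.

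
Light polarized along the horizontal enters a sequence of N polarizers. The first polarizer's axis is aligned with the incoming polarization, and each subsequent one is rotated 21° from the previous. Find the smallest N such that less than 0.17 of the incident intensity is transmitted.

First polarizer is aligned with the polarization: full transmission.
Each further stage multiplies by cos²(21°) = 0.8716.
After N polarizers: T = 0.8716^(N−1). Require T < 0.17 ⇒ N−1 > ln(0.17)/ln(0.8716) = 12.89, so N−1 ≥ 13 and N = 14.
Check: N=14 gives T = 0.1675 < 0.17; N=13 gives T = 0.1922.

N = 14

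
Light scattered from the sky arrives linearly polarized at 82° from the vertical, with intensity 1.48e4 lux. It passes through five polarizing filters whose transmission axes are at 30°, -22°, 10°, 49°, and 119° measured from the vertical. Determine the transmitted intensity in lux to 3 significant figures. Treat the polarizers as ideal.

I ≈ 108 lux

I₁ = 1.48e4 lux · cos²(52°) = 5610 lux.
I₂ = I₁ · cos²(52°) = 5610 · 0.379 = 2126 lux.
I₃ = I₂ · cos²(32°) = 2126 · 0.7192 = 1529 lux.
I₄ = I₃ · cos²(39°) = 1529 · 0.604 = 923.6 lux.
I₅ = I₄ · cos²(70°) = 923.6 · 0.117 = 108 lux.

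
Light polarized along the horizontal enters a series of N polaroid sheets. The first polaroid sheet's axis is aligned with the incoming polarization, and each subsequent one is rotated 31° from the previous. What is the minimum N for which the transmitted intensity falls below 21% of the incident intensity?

First polarizer is aligned with the polarization: full transmission.
Each further stage multiplies by cos²(31°) = 0.7347.
After N polarizers: T = 0.7347^(N−1). Require T < 0.21 ⇒ N−1 > ln(0.21)/ln(0.7347) = 5.06, so N−1 ≥ 6 and N = 7.
Check: N=7 gives T = 0.1573 < 0.21; N=6 gives T = 0.2141.

N = 7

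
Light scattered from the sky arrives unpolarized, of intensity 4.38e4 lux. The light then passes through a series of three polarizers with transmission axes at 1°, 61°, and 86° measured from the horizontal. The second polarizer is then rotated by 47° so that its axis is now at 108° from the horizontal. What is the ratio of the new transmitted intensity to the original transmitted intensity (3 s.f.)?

Before rotation:
Unpolarized light through the first polarizer → I₁ = ½ I₀, now polarized at 1°.
I₂ = I₁ cos²(61° − 1°) = 0.5 I₀ · cos²(60°) = 0.125 I₀.
I₃ = I₂ cos²(86° − 61°) = 0.125 I₀ · cos²(25°) = 0.1027 I₀.
After rotation:
Unpolarized light through the first polarizer → I₁ = ½ I₀, now polarized at 1°.
Angle between axes 1 and 2: 73°. I₂ = 0.5 I₀ · cos²(73°) = 0.04274 I₀.
I₃ = I₂ cos²(86° − 108°) = 0.04274 I₀ · cos²(22°) = 0.03674 I₀.
Ratio = 0.03674 / 0.1027 = 0.3579.

I_new/I_old ≈ 0.358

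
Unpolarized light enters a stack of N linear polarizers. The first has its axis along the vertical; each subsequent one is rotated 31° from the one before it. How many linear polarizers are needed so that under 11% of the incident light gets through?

N = 6

First polarizer halves the unpolarized light: factor 1/2.
Each further stage multiplies by cos²(31°) = 0.7347.
After N polarizers: T = 0.5·0.7347^(N−1). Require T < 0.11 ⇒ N−1 > ln(0.11/0.5)/ln(0.7347) = 4.91, so N−1 ≥ 5 and N = 6.
Check: N=6 gives T = 0.1071 < 0.11; N=5 gives T = 0.1457.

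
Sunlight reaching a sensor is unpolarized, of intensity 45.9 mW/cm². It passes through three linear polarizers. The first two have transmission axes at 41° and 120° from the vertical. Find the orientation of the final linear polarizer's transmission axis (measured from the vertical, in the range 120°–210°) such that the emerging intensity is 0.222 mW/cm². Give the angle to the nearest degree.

Unpolarized light through the first polarizer → I₁ = ½ I₀, now polarized at 41°.
I₂ = I₁ cos²(120° − 41°) = 0.5 I₀ · cos²(79°) = 0.0182 I₀.
Target fraction: 0.222 / 45.9 mW/cm² = 0.004837 of I₀.
Need I₃/I₀ = 0.004837, so cos²(θ − 120°) = 0.004837 / 0.0182 = 0.2657.
θ − 120° = arccos(√0.2657) = 59.0°, giving θ ≈ 120 + 59.0 = 179.0°.

θ ≈ 179°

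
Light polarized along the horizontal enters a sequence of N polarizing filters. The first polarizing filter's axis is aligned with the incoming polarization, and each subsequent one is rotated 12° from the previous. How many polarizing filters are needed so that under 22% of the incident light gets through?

N = 36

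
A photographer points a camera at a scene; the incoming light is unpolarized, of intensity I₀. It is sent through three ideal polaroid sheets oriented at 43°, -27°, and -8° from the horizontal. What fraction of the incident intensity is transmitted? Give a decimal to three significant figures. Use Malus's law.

Unpolarized light through the first polarizer → I₁ = ½ I₀, now polarized at 43°.
I₂ = I₁ cos²(-27° − 43°) = 0.5 I₀ · cos²(70°) = 0.05849 I₀.
I₃ = I₂ cos²(-8° + 27°) = 0.05849 I₀ · cos²(19°) = 0.05229 I₀.
Transmitted fraction = 0.05229.

≈ 0.0523 I₀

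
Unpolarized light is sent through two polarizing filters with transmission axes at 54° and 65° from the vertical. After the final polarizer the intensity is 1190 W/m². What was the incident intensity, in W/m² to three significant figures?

Unpolarized light through the first polarizer → I₁ = ½ I₀, now polarized at 54°.
I₂ = I₁ cos²(65° − 54°) = 0.5 I₀ · cos²(11°) = 0.4818 I₀.
So 1190 W/m² = 0.4818 I₀, giving I₀ = 1190/0.4818 = 2470 W/m².

I₀ ≈ 2470 W/m²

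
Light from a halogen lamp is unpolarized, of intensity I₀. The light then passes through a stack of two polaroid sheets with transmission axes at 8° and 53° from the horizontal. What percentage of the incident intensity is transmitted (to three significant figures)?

≈ 25.0%

Unpolarized light through the first polarizer → I₁ = ½ I₀, now polarized at 8°.
I₂ = I₁ cos²(53° − 8°) = 0.5 I₀ · cos²(45°) = 0.25 I₀.
That is 25% of the incident intensity.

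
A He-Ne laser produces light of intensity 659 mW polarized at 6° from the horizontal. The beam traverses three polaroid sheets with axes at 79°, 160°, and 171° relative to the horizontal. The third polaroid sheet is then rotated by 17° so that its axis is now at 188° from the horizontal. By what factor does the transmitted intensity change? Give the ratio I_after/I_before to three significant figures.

Before rotation:
I₁ = I₀ cos²(79° − 6°) = I₀ cos²(73°) = 0.08548 I₀.
I₂ = I₁ cos²(160° − 79°) = 0.08548 I₀ · cos²(81°) = 0.002092 I₀.
I₃ = I₂ cos²(171° − 160°) = 0.002092 I₀ · cos²(11°) = 0.002016 I₀.
After rotation:
I₁ = I₀ cos²(79° − 6°) = I₀ cos²(73°) = 0.08548 I₀.
I₂ = I₁ cos²(160° − 79°) = 0.08548 I₀ · cos²(81°) = 0.002092 I₀.
I₃ = I₂ cos²(188° − 160°) = 0.002092 I₀ · cos²(28°) = 0.001631 I₀.
Ratio = 0.001631 / 0.002016 = 0.8091.

I_new/I_old ≈ 0.809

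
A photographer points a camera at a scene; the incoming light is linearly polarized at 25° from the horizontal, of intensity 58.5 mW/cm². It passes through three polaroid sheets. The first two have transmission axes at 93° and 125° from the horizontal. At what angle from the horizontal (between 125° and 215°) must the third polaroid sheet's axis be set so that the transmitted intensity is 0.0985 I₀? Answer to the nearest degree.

I₁ = I₀ cos²(93° − 25°) = I₀ cos²(68°) = 0.1403 I₀.
I₂ = I₁ cos²(125° − 93°) = 0.1403 I₀ · cos²(32°) = 0.1009 I₀.
Need I₃/I₀ = 0.0985, so cos²(θ − 125°) = 0.0985 / 0.1009 = 0.976.
θ − 125° = arccos(√0.976) = 8.9°, giving θ ≈ 125 + 8.9 = 133.9°.

θ ≈ 134°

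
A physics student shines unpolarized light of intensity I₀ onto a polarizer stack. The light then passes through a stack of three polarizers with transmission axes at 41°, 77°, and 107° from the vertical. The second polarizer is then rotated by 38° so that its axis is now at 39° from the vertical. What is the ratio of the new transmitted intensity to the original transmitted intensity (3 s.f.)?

Before rotation:
Unpolarized light through the first polarizer → I₁ = ½ I₀, now polarized at 41°.
I₂ = I₁ cos²(77° − 41°) = 0.5 I₀ · cos²(36°) = 0.3273 I₀.
I₃ = I₂ cos²(107° − 77°) = 0.3273 I₀ · cos²(30°) = 0.2454 I₀.
After rotation:
Unpolarized light through the first polarizer → I₁ = ½ I₀, now polarized at 41°.
I₂ = I₁ cos²(39° − 41°) = 0.5 I₀ · cos²(2°) = 0.4994 I₀.
I₃ = I₂ cos²(107° − 39°) = 0.4994 I₀ · cos²(68°) = 0.07008 I₀.
Ratio = 0.07008 / 0.2454 = 0.2855.

I_new/I_old ≈ 0.286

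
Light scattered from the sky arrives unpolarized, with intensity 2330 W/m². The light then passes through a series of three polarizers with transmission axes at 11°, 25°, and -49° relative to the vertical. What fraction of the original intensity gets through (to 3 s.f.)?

Unpolarized light through the first polarizer → I₁ = 2330 W/m²/2 = 1165 W/m², polarized at 11°.
I₂ = I₁ · cos²(14°) = 1165 · 0.9415 = 1097 W/m².
I₃ = I₂ · cos²(74°) = 1097 · 0.07598 = 83.33 W/m².
Transmitted fraction = 0.03576.

I/I₀ ≈ 0.0358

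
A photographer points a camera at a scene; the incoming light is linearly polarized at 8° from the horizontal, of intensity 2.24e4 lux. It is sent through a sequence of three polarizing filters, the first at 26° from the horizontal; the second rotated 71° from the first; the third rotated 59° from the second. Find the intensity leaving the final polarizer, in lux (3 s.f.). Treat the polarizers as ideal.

I₁ = 2.24e4 lux · cos²(18°) = 2.026e+04 lux.
I₂ = I₁ · cos²(71°) = 2.026e+04 · 0.106 = 2148 lux.
I₃ = I₂ · cos²(59°) = 2148 · 0.2653 = 569.7 lux.

I ≈ 570 lux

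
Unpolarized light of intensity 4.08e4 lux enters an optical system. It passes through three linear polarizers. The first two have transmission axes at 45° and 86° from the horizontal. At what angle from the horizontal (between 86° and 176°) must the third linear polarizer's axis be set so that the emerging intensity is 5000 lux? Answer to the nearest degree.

θ ≈ 135°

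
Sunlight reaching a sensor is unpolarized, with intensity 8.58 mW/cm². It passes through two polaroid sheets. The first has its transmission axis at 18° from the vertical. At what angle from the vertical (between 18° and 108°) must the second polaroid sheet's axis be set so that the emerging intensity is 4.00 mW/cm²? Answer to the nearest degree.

θ ≈ 33°

Unpolarized light through the first polarizer → I₁ = ½ I₀, now polarized at 18°.
Target fraction: 4.00 / 8.58 mW/cm² = 0.4662 of I₀.
Need I₂/I₀ = 0.4662, so cos²(θ − 18°) = 0.4662 / 0.5 = 0.9324.
θ − 18° = arccos(√0.9324) = 15.1°, giving θ ≈ 18 + 15.1 = 33.1°.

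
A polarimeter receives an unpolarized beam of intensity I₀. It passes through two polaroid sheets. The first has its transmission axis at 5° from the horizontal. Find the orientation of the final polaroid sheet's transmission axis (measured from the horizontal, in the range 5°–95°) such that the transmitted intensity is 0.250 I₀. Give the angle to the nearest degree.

Unpolarized light through the first polarizer → I₁ = ½ I₀, now polarized at 5°.
Need I₂/I₀ = 0.25, so cos²(θ − 5°) = 0.25 / 0.5 = 0.5.
θ − 5° = arccos(√0.5) = 45.0°, giving θ ≈ 5 + 45.0 = 50.0°.

θ ≈ 50°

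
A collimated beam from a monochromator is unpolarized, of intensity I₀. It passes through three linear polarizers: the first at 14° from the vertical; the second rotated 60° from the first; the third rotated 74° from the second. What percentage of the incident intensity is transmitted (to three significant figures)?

Unpolarized light through the first polarizer → I₁ = ½ I₀, now polarized at 14°.
I₂ = I₁ cos²(60°) = 0.5 · 0.25 I₀ = 0.125 I₀.
I₃ = I₂ cos²(74°) = 0.125 · 0.07598 I₀ = 0.009497 I₀.
That is 0.9497% of the incident intensity.

≈ 0.950%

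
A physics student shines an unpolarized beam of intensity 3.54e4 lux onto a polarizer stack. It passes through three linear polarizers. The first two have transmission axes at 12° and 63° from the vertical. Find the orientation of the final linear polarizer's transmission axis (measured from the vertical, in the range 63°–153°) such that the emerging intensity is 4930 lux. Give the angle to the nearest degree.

Unpolarized light through the first polarizer → I₁ = ½ I₀, now polarized at 12°.
I₂ = I₁ cos²(63° − 12°) = 0.5 I₀ · cos²(51°) = 0.198 I₀.
Target fraction: 4930 / 3.54e4 lux = 0.1393 of I₀.
Need I₃/I₀ = 0.1393, so cos²(θ − 63°) = 0.1393 / 0.198 = 0.7033.
θ − 63° = arccos(√0.7033) = 33.0°, giving θ ≈ 63 + 33.0 = 96.0°.

θ ≈ 96°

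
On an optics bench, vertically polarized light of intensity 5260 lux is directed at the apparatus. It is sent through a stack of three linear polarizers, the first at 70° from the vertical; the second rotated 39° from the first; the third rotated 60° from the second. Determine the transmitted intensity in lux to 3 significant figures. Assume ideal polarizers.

I ≈ 92.9 lux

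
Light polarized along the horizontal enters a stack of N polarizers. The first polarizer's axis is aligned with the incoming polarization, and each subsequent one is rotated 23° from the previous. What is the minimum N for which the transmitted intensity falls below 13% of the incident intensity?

N = 14

First polarizer is aligned with the polarization: full transmission.
Each further stage multiplies by cos²(23°) = 0.8473.
After N polarizers: T = 0.8473^(N−1). Require T < 0.13 ⇒ N−1 > ln(0.13)/ln(0.8473) = 12.32, so N−1 ≥ 13 and N = 14.
Check: N=14 gives T = 0.1161 < 0.13; N=13 gives T = 0.137.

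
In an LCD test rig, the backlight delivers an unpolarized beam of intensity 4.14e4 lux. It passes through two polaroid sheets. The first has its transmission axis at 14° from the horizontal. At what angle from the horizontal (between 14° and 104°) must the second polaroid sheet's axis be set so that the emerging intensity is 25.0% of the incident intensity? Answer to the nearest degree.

θ ≈ 59°

Unpolarized light through the first polarizer → I₁ = ½ I₀, now polarized at 14°.
Need I₂/I₀ = 0.25, so cos²(θ − 14°) = 0.25 / 0.5 = 0.5.
θ − 14° = arccos(√0.5) = 45.0°, giving θ ≈ 14 + 45.0 = 59.0°.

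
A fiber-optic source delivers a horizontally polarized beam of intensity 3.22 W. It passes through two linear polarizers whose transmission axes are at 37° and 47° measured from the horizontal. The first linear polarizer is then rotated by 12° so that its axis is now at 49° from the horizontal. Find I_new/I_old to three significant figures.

I_new/I_old ≈ 0.695

Before rotation:
By Malus's law, I₁ = I₀ cos²(37° − 0°) = I₀ cos²(37°) = 0.6378 I₀.
I₂ = I₁ cos²(47° − 37°) = 0.6378 I₀ · cos²(10°) = 0.6186 I₀.
After rotation:
I₁ = I₀ cos²(49° − 0°) = I₀ cos²(49°) = 0.4304 I₀.
I₂ = I₁ cos²(47° − 49°) = 0.4304 I₀ · cos²(2°) = 0.4299 I₀.
Ratio = 0.4299 / 0.6186 = 0.695.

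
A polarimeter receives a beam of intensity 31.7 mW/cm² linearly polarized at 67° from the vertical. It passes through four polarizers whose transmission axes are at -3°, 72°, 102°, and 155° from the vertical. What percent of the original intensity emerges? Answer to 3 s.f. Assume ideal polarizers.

≈ 0.213%

By Malus's law, I₁ = 31.7 mW/cm² · cos²(70°) = 3.708 mW/cm².
I₂ = I₁ · cos²(75°) = 3.708 · 0.06699 = 0.2484 mW/cm².
I₃ = I₂ · cos²(30°) = 0.2484 · 0.75 = 0.1863 mW/cm².
I₄ = I₃ · cos²(53°) = 0.1863 · 0.3622 = 0.06747 mW/cm².
That is 0.2129% of the incident intensity.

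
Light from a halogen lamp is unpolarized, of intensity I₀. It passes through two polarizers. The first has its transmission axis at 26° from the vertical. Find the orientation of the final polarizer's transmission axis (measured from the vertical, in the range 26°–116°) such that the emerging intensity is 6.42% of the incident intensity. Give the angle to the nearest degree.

θ ≈ 95°

Unpolarized light through the first polarizer → I₁ = ½ I₀, now polarized at 26°.
Need I₂/I₀ = 0.0642, so cos²(θ − 26°) = 0.0642 / 0.5 = 0.1284.
θ − 26° = arccos(√0.1284) = 69.0°, giving θ ≈ 26 + 69.0 = 95.0°.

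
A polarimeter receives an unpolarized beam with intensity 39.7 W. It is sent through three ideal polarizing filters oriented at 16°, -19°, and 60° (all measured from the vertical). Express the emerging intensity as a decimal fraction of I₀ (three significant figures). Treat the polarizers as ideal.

Unpolarized light through the first polarizer → I₁ = 39.7 W/2 = 19.85 W, polarized at 16°.
I₂ = I₁ · cos²(35°) = 19.85 · 0.671 = 13.32 W.
I₃ = I₂ · cos²(79°) = 13.32 · 0.03641 = 0.4849 W.
Transmitted fraction = 0.01222.

I/I₀ ≈ 0.0122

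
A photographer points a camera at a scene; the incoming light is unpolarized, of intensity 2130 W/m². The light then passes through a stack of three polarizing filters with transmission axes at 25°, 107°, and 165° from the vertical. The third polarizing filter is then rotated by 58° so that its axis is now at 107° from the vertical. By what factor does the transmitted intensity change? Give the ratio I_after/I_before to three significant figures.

Before rotation:
Unpolarized light through the first polarizer → I₁ = ½ I₀, now polarized at 25°.
I₂ = I₁ cos²(107° − 25°) = 0.5 I₀ · cos²(82°) = 0.009685 I₀.
I₃ = I₂ cos²(165° − 107°) = 0.009685 I₀ · cos²(58°) = 0.00272 I₀.
After rotation:
Unpolarized light through the first polarizer → I₁ = ½ I₀, now polarized at 25°.
I₂ = I₁ cos²(107° − 25°) = 0.5 I₀ · cos²(82°) = 0.009685 I₀.
I₃ = I₂ cos²(107° − 107°) = 0.009685 I₀ · cos²(0°) = 0.009685 I₀.
Ratio = 0.009685 / 0.00272 = 3.561.

I_new/I_old ≈ 3.56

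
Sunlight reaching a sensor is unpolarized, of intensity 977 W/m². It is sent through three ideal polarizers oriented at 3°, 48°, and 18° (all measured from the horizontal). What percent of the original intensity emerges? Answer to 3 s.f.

Unpolarized light through the first polarizer → I₁ = 977 W/m²/2 = 488.5 W/m², polarized at 3°.
I₂ = I₁ · cos²(45°) = 488.5 · 0.5 = 244.3 W/m².
I₃ = I₂ · cos²(30°) = 244.3 · 0.75 = 183.2 W/m².
That is 18.75% of the incident intensity.

≈ 18.8%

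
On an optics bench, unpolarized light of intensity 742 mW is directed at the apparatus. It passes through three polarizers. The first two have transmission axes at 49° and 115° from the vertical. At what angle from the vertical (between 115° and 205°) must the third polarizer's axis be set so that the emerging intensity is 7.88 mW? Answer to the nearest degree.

Unpolarized light through the first polarizer → I₁ = ½ I₀, now polarized at 49°.
I₂ = I₁ cos²(115° − 49°) = 0.5 I₀ · cos²(66°) = 0.08272 I₀.
Target fraction: 7.88 / 742 mW = 0.01062 of I₀.
Need I₃/I₀ = 0.01062, so cos²(θ − 115°) = 0.01062 / 0.08272 = 0.1284.
θ − 115° = arccos(√0.1284) = 69.0°, giving θ ≈ 115 + 69.0 = 184.0°.

θ ≈ 184°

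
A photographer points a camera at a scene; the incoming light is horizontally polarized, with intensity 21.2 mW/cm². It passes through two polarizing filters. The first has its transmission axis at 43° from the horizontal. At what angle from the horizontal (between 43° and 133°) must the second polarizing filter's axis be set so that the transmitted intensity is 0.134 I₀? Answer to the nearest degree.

θ ≈ 103°

I₁ = I₀ cos²(43° − 0°) = I₀ cos²(43°) = 0.5349 I₀.
Need I₂/I₀ = 0.134, so cos²(θ − 43°) = 0.134 / 0.5349 = 0.2505.
θ − 43° = arccos(√0.2505) = 60.0°, giving θ ≈ 43 + 60.0 = 103.0°.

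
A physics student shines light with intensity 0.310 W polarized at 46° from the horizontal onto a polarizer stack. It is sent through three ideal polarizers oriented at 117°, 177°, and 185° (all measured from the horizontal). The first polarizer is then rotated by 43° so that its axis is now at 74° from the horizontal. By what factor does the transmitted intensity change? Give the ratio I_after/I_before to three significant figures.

I_new/I_old ≈ 1.49

Before rotation:
By Malus's law, I₁ = I₀ cos²(117° − 46°) = I₀ cos²(71°) = 0.106 I₀.
I₂ = I₁ cos²(177° − 117°) = 0.106 I₀ · cos²(60°) = 0.0265 I₀.
I₃ = I₂ cos²(185° − 177°) = 0.0265 I₀ · cos²(8°) = 0.02599 I₀.
After rotation:
I₁ = I₀ cos²(74° − 46°) = I₀ cos²(28°) = 0.7796 I₀.
Angle between axes 1 and 2: 77°. I₂ = 0.7796 I₀ · cos²(77°) = 0.03945 I₀.
I₃ = I₂ cos²(185° − 177°) = 0.03945 I₀ · cos²(8°) = 0.03869 I₀.
Ratio = 0.03869 / 0.02599 = 1.489.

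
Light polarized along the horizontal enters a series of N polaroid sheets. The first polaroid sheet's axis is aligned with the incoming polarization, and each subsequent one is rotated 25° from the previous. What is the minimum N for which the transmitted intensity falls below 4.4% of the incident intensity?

N = 17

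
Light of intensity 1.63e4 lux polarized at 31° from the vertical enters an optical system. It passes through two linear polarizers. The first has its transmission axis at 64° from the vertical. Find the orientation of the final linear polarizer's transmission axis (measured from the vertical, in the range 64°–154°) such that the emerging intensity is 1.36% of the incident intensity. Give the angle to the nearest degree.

I₁ = I₀ cos²(64° − 31°) = I₀ cos²(33°) = 0.7034 I₀.
Need I₂/I₀ = 0.0136, so cos²(θ − 64°) = 0.0136 / 0.7034 = 0.01934.
θ − 64° = arccos(√0.01934) = 82.0°, giving θ ≈ 64 + 82.0 = 146.0°.

θ ≈ 146°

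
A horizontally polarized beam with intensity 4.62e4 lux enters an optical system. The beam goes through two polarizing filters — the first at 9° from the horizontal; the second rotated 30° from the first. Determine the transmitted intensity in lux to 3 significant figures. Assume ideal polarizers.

By Malus's law, I₁ = 4.62e4 lux · cos²(9°) = 4.507e+04 lux.
I₂ = I₁ · cos²(30°) = 4.507e+04 · 0.75 = 3.38e+04 lux.

I ≈ 3.38e4 lux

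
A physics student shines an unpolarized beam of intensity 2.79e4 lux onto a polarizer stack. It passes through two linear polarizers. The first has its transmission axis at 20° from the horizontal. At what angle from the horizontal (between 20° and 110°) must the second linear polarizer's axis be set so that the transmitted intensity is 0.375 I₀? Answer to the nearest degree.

θ ≈ 50°

Unpolarized light through the first polarizer → I₁ = ½ I₀, now polarized at 20°.
Need I₂/I₀ = 0.375, so cos²(θ − 20°) = 0.375 / 0.5 = 0.75.
θ − 20° = arccos(√0.75) = 30.0°, giving θ ≈ 20 + 30.0 = 50.0°.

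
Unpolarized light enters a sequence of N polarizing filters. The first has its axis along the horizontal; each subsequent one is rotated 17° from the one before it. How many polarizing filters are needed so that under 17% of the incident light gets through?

N = 14

First polarizer halves the unpolarized light: factor 1/2.
Each further stage multiplies by cos²(17°) = 0.9145.
After N polarizers: T = 0.5·0.9145^(N−1). Require T < 0.17 ⇒ N−1 > ln(0.17/0.5)/ln(0.9145) = 12.07, so N−1 ≥ 13 and N = 14.
Check: N=14 gives T = 0.1565 < 0.17; N=13 gives T = 0.1711.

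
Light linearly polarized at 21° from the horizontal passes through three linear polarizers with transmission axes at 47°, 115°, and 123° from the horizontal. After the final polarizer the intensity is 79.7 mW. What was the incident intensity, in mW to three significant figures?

I₀ ≈ 717 mW

By Malus's law, I₁ = I₀ cos²(47° − 21°) = I₀ cos²(26°) = 0.8078 I₀.
I₂ = I₁ cos²(115° − 47°) = 0.8078 I₀ · cos²(68°) = 0.1134 I₀.
I₃ = I₂ cos²(123° − 115°) = 0.1134 I₀ · cos²(8°) = 0.1112 I₀.
So 79.7 mW = 0.1112 I₀, giving I₀ = 79.7/0.1112 = 716.9 mW.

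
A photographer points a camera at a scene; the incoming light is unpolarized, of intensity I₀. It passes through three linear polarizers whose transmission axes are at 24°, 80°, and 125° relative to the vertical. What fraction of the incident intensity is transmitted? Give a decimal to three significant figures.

Unpolarized light through the first polarizer → I₁ = ½ I₀, now polarized at 24°.
I₂ = I₁ cos²(80° − 24°) = 0.5 I₀ · cos²(56°) = 0.1563 I₀.
I₃ = I₂ cos²(125° − 80°) = 0.1563 I₀ · cos²(45°) = 0.07817 I₀.
Transmitted fraction = 0.07817.

≈ 0.0782 I₀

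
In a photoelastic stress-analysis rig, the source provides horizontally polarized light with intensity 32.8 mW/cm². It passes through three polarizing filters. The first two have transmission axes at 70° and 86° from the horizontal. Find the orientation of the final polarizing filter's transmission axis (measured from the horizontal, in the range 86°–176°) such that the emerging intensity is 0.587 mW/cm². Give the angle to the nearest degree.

By Malus's law, I₁ = I₀ cos²(70° − 0°) = I₀ cos²(70°) = 0.117 I₀.
I₂ = I₁ cos²(86° − 70°) = 0.117 I₀ · cos²(16°) = 0.1081 I₀.
Target fraction: 0.587 / 32.8 mW/cm² = 0.0179 of I₀.
Need I₃/I₀ = 0.0179, so cos²(θ − 86°) = 0.0179 / 0.1081 = 0.1656.
θ − 86° = arccos(√0.1656) = 66.0°, giving θ ≈ 86 + 66.0 = 152.0°.

θ ≈ 152°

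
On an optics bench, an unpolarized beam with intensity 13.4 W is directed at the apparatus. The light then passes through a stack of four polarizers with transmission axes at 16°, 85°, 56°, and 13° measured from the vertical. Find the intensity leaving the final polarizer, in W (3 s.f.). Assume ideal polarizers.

Unpolarized light through the first polarizer → I₁ = 13.4 W/2 = 6.7 W, polarized at 16°.
I₂ = I₁ · cos²(69°) = 6.7 · 0.1284 = 0.8605 W.
I₃ = I₂ · cos²(29°) = 0.8605 · 0.765 = 0.6582 W.
I₄ = I₃ · cos²(43°) = 0.6582 · 0.5349 = 0.3521 W.

I ≈ 0.352 W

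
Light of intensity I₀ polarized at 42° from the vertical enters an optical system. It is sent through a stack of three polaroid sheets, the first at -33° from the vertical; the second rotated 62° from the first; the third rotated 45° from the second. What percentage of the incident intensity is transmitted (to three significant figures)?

≈ 0.738%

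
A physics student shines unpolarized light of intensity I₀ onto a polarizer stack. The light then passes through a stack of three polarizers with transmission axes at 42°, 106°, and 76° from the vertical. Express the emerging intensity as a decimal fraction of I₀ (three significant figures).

≈ 0.0721 I₀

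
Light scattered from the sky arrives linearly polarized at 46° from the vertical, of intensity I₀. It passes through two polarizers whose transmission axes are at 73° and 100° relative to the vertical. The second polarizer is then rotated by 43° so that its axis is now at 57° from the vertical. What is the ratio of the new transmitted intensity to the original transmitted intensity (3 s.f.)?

I_new/I_old ≈ 1.16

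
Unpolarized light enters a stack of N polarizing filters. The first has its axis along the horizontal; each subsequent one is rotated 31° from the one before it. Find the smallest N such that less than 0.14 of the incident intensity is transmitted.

First polarizer halves the unpolarized light: factor 1/2.
Each further stage multiplies by cos²(31°) = 0.7347.
After N polarizers: T = 0.5·0.7347^(N−1). Require T < 0.14 ⇒ N−1 > ln(0.14/0.5)/ln(0.7347) = 4.13, so N−1 ≥ 5 and N = 6.
Check: N=6 gives T = 0.1071 < 0.14; N=5 gives T = 0.1457.

N = 6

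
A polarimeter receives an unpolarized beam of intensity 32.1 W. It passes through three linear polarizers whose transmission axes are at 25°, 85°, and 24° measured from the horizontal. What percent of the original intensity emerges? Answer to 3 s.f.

≈ 2.94%

Unpolarized light through the first polarizer → I₁ = 32.1 W/2 = 16.05 W, polarized at 25°.
I₂ = I₁ · cos²(60°) = 16.05 · 0.25 = 4.013 W.
I₃ = I₂ · cos²(61°) = 4.013 · 0.235 = 0.9431 W.
That is 2.938% of the incident intensity.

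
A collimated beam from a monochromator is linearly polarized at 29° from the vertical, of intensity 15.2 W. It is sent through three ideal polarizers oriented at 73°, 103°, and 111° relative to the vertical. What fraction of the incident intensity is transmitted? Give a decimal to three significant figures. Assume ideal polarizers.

By Malus's law, I₁ = 15.2 W · cos²(44°) = 7.865 W.
I₂ = I₁ · cos²(30°) = 7.865 · 0.75 = 5.899 W.
I₃ = I₂ · cos²(8°) = 5.899 · 0.9806 = 5.785 W.
Transmitted fraction = 0.3806.

I/I₀ ≈ 0.381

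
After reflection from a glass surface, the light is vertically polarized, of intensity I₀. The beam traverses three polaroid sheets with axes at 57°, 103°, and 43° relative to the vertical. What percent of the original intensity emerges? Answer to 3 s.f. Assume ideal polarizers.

≈ 3.58%

I₁ = I₀ cos²(57° − 0°) = I₀ cos²(57°) = 0.2966 I₀.
I₂ = I₁ cos²(103° − 57°) = 0.2966 I₀ · cos²(46°) = 0.1431 I₀.
I₃ = I₂ cos²(43° − 103°) = 0.1431 I₀ · cos²(60°) = 0.03578 I₀.
That is 3.578% of the incident intensity.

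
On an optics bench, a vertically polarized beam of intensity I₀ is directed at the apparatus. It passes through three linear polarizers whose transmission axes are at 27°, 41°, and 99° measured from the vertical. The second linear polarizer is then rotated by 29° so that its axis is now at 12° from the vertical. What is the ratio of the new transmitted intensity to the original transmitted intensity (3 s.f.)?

I_new/I_old ≈ 0.00967

Before rotation:
By Malus's law, I₁ = I₀ cos²(27° − 0°) = I₀ cos²(27°) = 0.7939 I₀.
I₂ = I₁ cos²(41° − 27°) = 0.7939 I₀ · cos²(14°) = 0.7474 I₀.
I₃ = I₂ cos²(99° − 41°) = 0.7474 I₀ · cos²(58°) = 0.2099 I₀.
After rotation:
I₁ = I₀ cos²(27° − 0°) = I₀ cos²(27°) = 0.7939 I₀.
I₂ = I₁ cos²(12° − 27°) = 0.7939 I₀ · cos²(15°) = 0.7407 I₀.
I₃ = I₂ cos²(99° − 12°) = 0.7407 I₀ · cos²(87°) = 0.002029 I₀.
Ratio = 0.002029 / 0.2099 = 0.009666.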